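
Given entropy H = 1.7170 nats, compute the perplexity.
5.5678

Perplexity is e^H (or exp(H) for natural log).

H = 1.7170 nats
Perplexity = e^1.7170 = 5.5678

Interpretation: The model's uncertainty is equivalent to choosing uniformly among 5.6 options.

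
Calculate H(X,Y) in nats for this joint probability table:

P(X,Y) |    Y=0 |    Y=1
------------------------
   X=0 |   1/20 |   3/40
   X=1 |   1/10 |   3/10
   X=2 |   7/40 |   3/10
1.6017 nats

Joint entropy is H(X,Y) = -Σ_{x,y} p(x,y) log p(x,y).

Summing over all non-zero entries:
H(X,Y) = -[1/20·log_e(1/20) + 3/40·log_e(3/40) + 1/10·log_e(1/10) + 3/10·log_e(3/10) + 7/40·log_e(7/40) + 3/10·log_e(3/10)]
H(X,Y) = 1.6017 nats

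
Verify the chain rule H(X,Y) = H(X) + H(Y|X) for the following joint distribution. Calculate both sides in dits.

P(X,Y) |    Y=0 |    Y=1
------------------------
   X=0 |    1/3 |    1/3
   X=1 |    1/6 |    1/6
H(X,Y) = 0.5775, H(X) = 0.2764, H(Y|X) = 0.3010 (all in dits)

Chain rule: H(X,Y) = H(X) + H(Y|X)

Left side — joint entropy directly:
H(X,Y) = -Σ p(x,y) log p(x,y) = 0.5775 dits

Right side — compute H(Y|X) from the conditional distributions:
P(X) = (2/3, 1/3), so H(X) = 0.2764 dits
H(Y|X) = Σ_x P(X=x) · H(Y|X=x):
  P(Y|X=0) = (1/2, 1/2), H(Y|X=0) = 0.3010, weight P(X=0) = 2/3
  P(Y|X=1) = (1/2, 1/2), H(Y|X=1) = 0.3010, weight P(X=1) = 1/3
H(Y|X) = 0.3010 dits

H(X) + H(Y|X) = 0.2764 + 0.3010 = 0.5775 dits

Both sides equal 0.5775 dits. ✓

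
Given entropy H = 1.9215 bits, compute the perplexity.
3.7882

Perplexity is 2^H (or exp(H) for natural log).

H = 1.9215 bits
Perplexity = 2^1.9215 = 3.7882

Interpretation: The model's uncertainty is equivalent to choosing uniformly among 3.8 options.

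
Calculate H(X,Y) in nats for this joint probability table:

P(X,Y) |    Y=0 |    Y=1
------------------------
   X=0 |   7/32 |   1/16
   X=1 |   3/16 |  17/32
1.1556 nats

Joint entropy is H(X,Y) = -Σ_{x,y} p(x,y) log p(x,y).

Summing over all non-zero entries:
H(X,Y) = -[7/32·log_e(7/32) + 1/16·log_e(1/16) + 3/16·log_e(3/16) + 17/32·log_e(17/32)]
H(X,Y) = 1.1556 nats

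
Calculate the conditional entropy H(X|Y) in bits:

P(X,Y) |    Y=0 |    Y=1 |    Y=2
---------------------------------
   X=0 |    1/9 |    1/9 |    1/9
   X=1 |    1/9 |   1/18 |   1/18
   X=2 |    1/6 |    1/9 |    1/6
1.5145 bits

Using the chain rule: H(X|Y) = H(X,Y) - H(Y)

First, compute H(X,Y) = 3.0860 bits

Marginal P(Y) = (7/18, 5/18, 1/3)
H(Y) = 1.5715 bits

H(X|Y) = H(X,Y) - H(Y) = 3.0860 - 1.5715 = 1.5145 bits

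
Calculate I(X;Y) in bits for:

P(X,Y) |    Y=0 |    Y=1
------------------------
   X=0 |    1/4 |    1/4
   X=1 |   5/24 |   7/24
0.0051 bits

Mutual information: I(X;Y) = H(X) + H(Y) - H(X,Y)

Marginals:
P(X) = (1/2, 1/2), H(X) = 1.0000 bits
P(Y) = (11/24, 13/24), H(Y) = 0.9950 bits

Joint entropy: H(X,Y) = 1.9899 bits

I(X;Y) = 1.0000 + 0.9950 - 1.9899 = 0.0051 bits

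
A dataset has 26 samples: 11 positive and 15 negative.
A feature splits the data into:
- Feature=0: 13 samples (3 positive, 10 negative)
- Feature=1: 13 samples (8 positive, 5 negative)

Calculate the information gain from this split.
0.1126 bits

Information Gain = H(Y) - H(Y|Feature)

Before split:
P(positive) = 11/26 = 0.4231
H(Y) = 0.9829 bits

After split:
Feature=0: H = 0.7793 bits (weight = 13/26)
Feature=1: H = 0.9612 bits (weight = 13/26)
H(Y|Feature) = (13/26)×0.7793 + (13/26)×0.9612 = 0.8703 bits

Information Gain = 0.9829 - 0.8703 = 0.1126 bits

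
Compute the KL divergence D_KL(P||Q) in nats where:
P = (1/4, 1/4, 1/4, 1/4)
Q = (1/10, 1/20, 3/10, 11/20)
0.3887 nats

KL divergence: D_KL(P||Q) = Σ p(x) log(p(x)/q(x))

Computing term by term:
  x=0: 1/4 × log_e[(1/4)/(1/10)] = 1/4 × 0.9163 = 0.2291
  x=1: 1/4 × log_e[(1/4)/(1/20)] = 1/4 × 1.6094 = 0.4024
  x=2: 1/4 × log_e[(1/4)/(3/10)] = 1/4 × -0.1823 = -0.0456
  x=3: 1/4 × log_e[(1/4)/(11/20)] = 1/4 × -0.7885 = -0.1971

D_KL(P||Q) = 0.3887 nats

Note: KL divergence is always non-negative and equals 0 iff P = Q.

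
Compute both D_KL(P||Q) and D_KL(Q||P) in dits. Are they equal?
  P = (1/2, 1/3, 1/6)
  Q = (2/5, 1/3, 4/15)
D_KL(P||Q) = 0.0144, D_KL(Q||P) = 0.0157

KL divergence is not symmetric: D_KL(P||Q) ≠ D_KL(Q||P) in general.

D_KL(P||Q) = 0.0144 dits
D_KL(Q||P) = 0.0157 dits

No, they are not equal!

This asymmetry is why KL divergence is not a true distance metric.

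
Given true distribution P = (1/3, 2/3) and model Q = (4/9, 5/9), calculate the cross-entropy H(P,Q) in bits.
0.9553 bits

Cross-entropy: H(P,Q) = -Σ p(x) log q(x)

Alternatively: H(P,Q) = H(P) + D_KL(P||Q)
H(P) = 0.9183 bits
D_KL(P||Q) = 0.0370 bits

H(P,Q) = 0.9183 + 0.0370 = 0.9553 bits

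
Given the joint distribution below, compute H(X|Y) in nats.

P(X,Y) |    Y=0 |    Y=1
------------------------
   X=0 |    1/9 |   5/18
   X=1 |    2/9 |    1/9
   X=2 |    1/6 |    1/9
1.0279 nats

Using the chain rule: H(X|Y) = H(X,Y) - H(Y)

First, compute H(X,Y) = 1.7211 nats

Marginal P(Y) = (1/2, 1/2)
H(Y) = 0.6931 nats

H(X|Y) = H(X,Y) - H(Y) = 1.7211 - 0.6931 = 1.0279 nats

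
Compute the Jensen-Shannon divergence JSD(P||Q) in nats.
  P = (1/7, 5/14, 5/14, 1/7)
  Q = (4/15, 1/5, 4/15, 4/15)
0.0335 nats

Jensen-Shannon divergence is:
JSD(P||Q) = 0.5 × D_KL(P||M) + 0.5 × D_KL(Q||M)
where M = 0.5 × (P + Q) is the mixture distribution.

M = 0.5 × (1/7, 5/14, 5/14, 1/7) + 0.5 × (4/15, 1/5, 4/15, 4/15) = (0.204762, 0.278571, 0.311905, 0.204762)

D_KL(P||M) = 0.0342 nats
D_KL(Q||M) = 0.0328 nats

JSD(P||Q) = 0.5 × 0.0342 + 0.5 × 0.0328 = 0.0335 nats

Unlike KL divergence, JSD is symmetric and bounded: 0 ≤ JSD ≤ log(2).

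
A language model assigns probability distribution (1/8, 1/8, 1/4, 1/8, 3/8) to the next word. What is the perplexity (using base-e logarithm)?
4.4557

Perplexity is e^H (or exp(H) for natural log).

First, H = -Σ p log p = 1.4942 nats
Perplexity = e^1.4942 = 4.4557

Interpretation: The model's uncertainty is equivalent to choosing uniformly among 4.5 options.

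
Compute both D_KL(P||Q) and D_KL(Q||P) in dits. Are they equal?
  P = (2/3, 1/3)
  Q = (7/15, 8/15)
D_KL(P||Q) = 0.0352, D_KL(Q||P) = 0.0366

KL divergence is not symmetric: D_KL(P||Q) ≠ D_KL(Q||P) in general.

D_KL(P||Q) = 0.0352 dits
D_KL(Q||P) = 0.0366 dits

No, they are not equal!

This asymmetry is why KL divergence is not a true distance metric.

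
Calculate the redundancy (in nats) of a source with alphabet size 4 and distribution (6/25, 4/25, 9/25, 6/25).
0.0403 nats

Redundancy measures how far a source is from maximum entropy:
R = H_max - H(X)

Maximum entropy for 4 symbols: H_max = log_e(4) = 1.3863 nats
Actual entropy: H(X) = 1.3460 nats
Redundancy: R = 1.3863 - 1.3460 = 0.0403 nats

This redundancy represents potential for compression: the source could be compressed by 0.0403 nats per symbol.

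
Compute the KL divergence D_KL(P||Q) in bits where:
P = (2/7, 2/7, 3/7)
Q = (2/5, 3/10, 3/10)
0.0617 bits

KL divergence: D_KL(P||Q) = Σ p(x) log(p(x)/q(x))

Computing term by term:
  x=0: 2/7 × log_2[(2/7)/(2/5)] = 2/7 × -0.4854 = -0.1387
  x=1: 2/7 × log_2[(2/7)/(3/10)] = 2/7 × -0.0704 = -0.0201
  x=2: 3/7 × log_2[(3/7)/(3/10)] = 3/7 × 0.5146 = 0.2205

D_KL(P||Q) = 0.0617 bits

Note: KL divergence is always non-negative and equals 0 iff P = Q.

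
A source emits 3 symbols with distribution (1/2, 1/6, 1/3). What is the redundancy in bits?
0.1258 bits

Redundancy measures how far a source is from maximum entropy:
R = H_max - H(X)

Maximum entropy for 3 symbols: H_max = log_2(3) = 1.5850 bits
Actual entropy: H(X) = 1.4591 bits
Redundancy: R = 1.5850 - 1.4591 = 0.1258 bits

This redundancy represents potential for compression: the source could be compressed by 0.1258 bits per symbol.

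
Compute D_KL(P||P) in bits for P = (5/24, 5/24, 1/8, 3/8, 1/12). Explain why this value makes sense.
0.0000 bits

KL divergence satisfies the Gibbs inequality: D_KL(P||Q) ≥ 0 for all distributions P, Q.

D_KL(P||Q) = Σ p(x) log(p(x)/q(x))
Each term is p(x) × log_2(p(x)/p(x)) = p(x) × log_2(1) = 0, so the sum is 0.
D_KL(P||Q) = 0.0000 bits

When P = Q, the KL divergence is exactly 0, as there is no 'divergence' between identical distributions.

This non-negativity is a fundamental property: relative entropy cannot be negative because it measures how different Q is from P.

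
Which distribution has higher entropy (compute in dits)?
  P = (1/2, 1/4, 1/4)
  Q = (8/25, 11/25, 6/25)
Q

Computing entropies in dits:
H(P) = 0.4515
H(Q) = 0.4640

Distribution Q has higher entropy.

Intuition: The distribution closer to uniform (more spread out) has higher entropy.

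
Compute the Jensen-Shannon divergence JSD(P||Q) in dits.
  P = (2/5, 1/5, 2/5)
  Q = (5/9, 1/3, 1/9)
0.0252 dits

Jensen-Shannon divergence is:
JSD(P||Q) = 0.5 × D_KL(P||M) + 0.5 × D_KL(Q||M)
where M = 0.5 × (P + Q) is the mixture distribution.

M = 0.5 × (2/5, 1/5, 2/5) + 0.5 × (5/9, 1/3, 1/9) = (0.477778, 4/15, 0.255556)

D_KL(P||M) = 0.0220 dits
D_KL(Q||M) = 0.0285 dits

JSD(P||Q) = 0.5 × 0.0220 + 0.5 × 0.0285 = 0.0252 dits

Unlike KL divergence, JSD is symmetric and bounded: 0 ≤ JSD ≤ log(2).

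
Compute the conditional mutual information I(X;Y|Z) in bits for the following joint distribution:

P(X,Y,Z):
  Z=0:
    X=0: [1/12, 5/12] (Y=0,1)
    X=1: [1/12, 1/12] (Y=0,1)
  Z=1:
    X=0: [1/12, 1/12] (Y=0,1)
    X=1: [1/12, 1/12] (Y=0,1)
0.0492 bits

Conditional mutual information: I(X;Y|Z) = H(X|Z) + H(Y|Z) - H(X,Y|Z)

H(Z) = 0.9183
H(X,Z) = 1.7925 → H(X|Z) = 0.8742
H(Y,Z) = 1.7925 → H(Y|Z) = 0.8742
H(X,Y,Z) = 2.6175 → H(X,Y|Z) = 1.6992

I(X;Y|Z) = 0.8742 + 0.8742 - 1.6992 = 0.0492 bits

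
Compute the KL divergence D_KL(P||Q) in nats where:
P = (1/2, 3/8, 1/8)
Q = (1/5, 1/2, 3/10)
0.2408 nats

KL divergence: D_KL(P||Q) = Σ p(x) log(p(x)/q(x))

Computing term by term:
  x=0: 1/2 × log_e[(1/2)/(1/5)] = 1/2 × 0.9163 = 0.4581
  x=1: 3/8 × log_e[(3/8)/(1/2)] = 3/8 × -0.2877 = -0.1079
  x=2: 1/8 × log_e[(1/8)/(3/10)] = 1/8 × -0.8755 = -0.1094

D_KL(P||Q) = 0.2408 nats

Note: KL divergence is always non-negative and equals 0 iff P = Q.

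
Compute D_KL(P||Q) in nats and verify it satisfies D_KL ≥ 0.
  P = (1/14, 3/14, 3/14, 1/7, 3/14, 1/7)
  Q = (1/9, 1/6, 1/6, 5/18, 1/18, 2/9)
0.2073 nats

KL divergence satisfies the Gibbs inequality: D_KL(P||Q) ≥ 0 for all distributions P, Q.

D_KL(P||Q) = Σ p(x) log(p(x)/q(x))
Term by term:
  x=0: 1/14 × log_e[(1/14)/(1/9)] = -0.0316
  x=1: 3/14 × log_e[(3/14)/(1/6)] = 0.0539
  x=2: 3/14 × log_e[(3/14)/(1/6)] = 0.0539
  x=3: 1/7 × log_e[(1/7)/(5/18)] = -0.0950
  x=4: 3/14 × log_e[(3/14)/(1/18)] = 0.2893
  x=5: 1/7 × log_e[(1/7)/(2/9)] = -0.0631
D_KL(P||Q) = 0.2073 nats

D_KL(P||Q) = 0.2073 ≥ 0 ✓

This non-negativity is a fundamental property: relative entropy cannot be negative because it measures how different Q is from P.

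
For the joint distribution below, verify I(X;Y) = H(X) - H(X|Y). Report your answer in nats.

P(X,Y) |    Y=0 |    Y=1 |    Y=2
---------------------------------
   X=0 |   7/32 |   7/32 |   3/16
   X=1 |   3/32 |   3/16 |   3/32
I(X;Y) = 0.0113 nats

Mutual information has multiple equivalent forms:
- I(X;Y) = H(X) - H(X|Y)
- I(X;Y) = H(Y) - H(Y|X)
- I(X;Y) = H(X) + H(Y) - H(X,Y)

Computing all quantities:
H(X) = 0.6616, H(Y) = 1.0862, H(X,Y) = 1.7365
H(X|Y) = 0.6503, H(Y|X) = 1.0749

Verification:
H(X) - H(X|Y) = 0.6616 - 0.6503 = 0.0113
H(Y) - H(Y|X) = 1.0862 - 1.0749 = 0.0113
H(X) + H(Y) - H(X,Y) = 0.6616 + 1.0862 - 1.7365 = 0.0113

All forms give I(X;Y) = 0.0113 nats. ✓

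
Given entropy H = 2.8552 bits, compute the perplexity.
7.2360

Perplexity is 2^H (or exp(H) for natural log).

H = 2.8552 bits
Perplexity = 2^2.8552 = 7.2360

Interpretation: The model's uncertainty is equivalent to choosing uniformly among 7.2 options.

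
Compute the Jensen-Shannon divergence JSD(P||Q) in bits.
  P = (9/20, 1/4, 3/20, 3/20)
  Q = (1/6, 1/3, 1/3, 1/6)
0.0791 bits

Jensen-Shannon divergence is:
JSD(P||Q) = 0.5 × D_KL(P||M) + 0.5 × D_KL(Q||M)
where M = 0.5 × (P + Q) is the mixture distribution.

M = 0.5 × (9/20, 1/4, 3/20, 3/20) + 0.5 × (1/6, 1/3, 1/3, 1/6) = (0.308333, 7/24, 0.241667, 0.158333)

D_KL(P||M) = 0.0749 bits
D_KL(Q||M) = 0.0833 bits

JSD(P||Q) = 0.5 × 0.0749 + 0.5 × 0.0833 = 0.0791 bits

Unlike KL divergence, JSD is symmetric and bounded: 0 ≤ JSD ≤ log(2).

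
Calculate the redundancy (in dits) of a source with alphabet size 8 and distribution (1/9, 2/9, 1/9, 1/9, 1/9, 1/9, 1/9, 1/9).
0.0157 dits

Redundancy measures how far a source is from maximum entropy:
R = H_max - H(X)

Maximum entropy for 8 symbols: H_max = log_10(8) = 0.9031 dits
Actual entropy: H(X) = 0.8873 dits
Redundancy: R = 0.9031 - 0.8873 = 0.0157 dits

This redundancy represents potential for compression: the source could be compressed by 0.0157 dits per symbol.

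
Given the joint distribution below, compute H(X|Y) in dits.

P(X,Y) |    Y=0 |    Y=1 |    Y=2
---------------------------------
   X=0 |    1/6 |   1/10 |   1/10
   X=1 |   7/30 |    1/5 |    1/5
0.2838 dits

Using the chain rule: H(X|Y) = H(X,Y) - H(Y)

First, compute H(X,Y) = 0.7568 dits

Marginal P(Y) = (2/5, 3/10, 3/10)
H(Y) = 0.4729 dits

H(X|Y) = H(X,Y) - H(Y) = 0.7568 - 0.4729 = 0.2838 dits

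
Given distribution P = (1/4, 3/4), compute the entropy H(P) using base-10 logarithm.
0.2442 dits

Shannon entropy is H(X) = -Σ p(x) log p(x).

For P = (1/4, 3/4):
H = -1/4 × log_10(1/4) -3/4 × log_10(3/4)
H = 0.2442 dits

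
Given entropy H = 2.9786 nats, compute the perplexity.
19.6603

Perplexity is e^H (or exp(H) for natural log).

H = 2.9786 nats
Perplexity = e^2.9786 = 19.6603

Interpretation: The model's uncertainty is equivalent to choosing uniformly among 19.7 options.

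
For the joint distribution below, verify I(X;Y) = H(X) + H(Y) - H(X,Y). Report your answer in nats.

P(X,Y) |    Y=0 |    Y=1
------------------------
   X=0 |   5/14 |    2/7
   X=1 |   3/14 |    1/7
I(X;Y) = 0.0009 nats

Mutual information has multiple equivalent forms:
- I(X;Y) = H(X) - H(X|Y)
- I(X;Y) = H(Y) - H(Y|X)
- I(X;Y) = H(X) + H(Y) - H(X,Y)

Computing all quantities:
H(X) = 0.6518, H(Y) = 0.6829, H(X,Y) = 1.3337
H(X|Y) = 0.6508, H(Y|X) = 0.6820

Verification:
H(X) - H(X|Y) = 0.6518 - 0.6508 = 0.0009
H(Y) - H(Y|X) = 0.6829 - 0.6820 = 0.0009
H(X) + H(Y) - H(X,Y) = 0.6518 + 0.6829 - 1.3337 = 0.0009

All forms give I(X;Y) = 0.0009 nats. ✓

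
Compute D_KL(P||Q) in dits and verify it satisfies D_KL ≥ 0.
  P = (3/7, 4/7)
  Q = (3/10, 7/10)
0.0160 dits

KL divergence satisfies the Gibbs inequality: D_KL(P||Q) ≥ 0 for all distributions P, Q.

D_KL(P||Q) = Σ p(x) log(p(x)/q(x))
Term by term:
  x=0: 3/7 × log_10[(3/7)/(3/10)] = 0.0664
  x=1: 4/7 × log_10[(4/7)/(7/10)] = -0.0504
D_KL(P||Q) = 0.0160 dits

D_KL(P||Q) = 0.0160 ≥ 0 ✓

This non-negativity is a fundamental property: relative entropy cannot be negative because it measures how different Q is from P.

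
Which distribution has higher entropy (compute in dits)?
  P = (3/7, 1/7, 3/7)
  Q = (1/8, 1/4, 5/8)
P

Computing entropies in dits:
H(P) = 0.4361
H(Q) = 0.3910

Distribution P has higher entropy.

Intuition: The distribution closer to uniform (more spread out) has higher entropy.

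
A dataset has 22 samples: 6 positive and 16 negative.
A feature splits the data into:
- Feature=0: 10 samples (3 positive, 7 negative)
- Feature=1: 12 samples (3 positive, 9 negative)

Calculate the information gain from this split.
0.0022 bits

Information Gain = H(Y) - H(Y|Feature)

Before split:
P(positive) = 6/22 = 0.2727
H(Y) = 0.8454 bits

After split:
Feature=0: H = 0.8813 bits (weight = 10/22)
Feature=1: H = 0.8113 bits (weight = 12/22)
H(Y|Feature) = (10/22)×0.8813 + (12/22)×0.8113 = 0.8431 bits

Information Gain = 0.8454 - 0.8431 = 0.0022 bits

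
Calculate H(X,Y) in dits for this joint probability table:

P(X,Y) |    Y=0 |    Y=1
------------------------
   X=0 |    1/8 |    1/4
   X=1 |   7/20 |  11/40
0.5772 dits

Joint entropy is H(X,Y) = -Σ_{x,y} p(x,y) log p(x,y).

Summing over all non-zero entries:
H(X,Y) = -[1/8·log_10(1/8) + 1/4·log_10(1/4) + 7/20·log_10(7/20) + 11/40·log_10(11/40)]
H(X,Y) = 0.5772 dits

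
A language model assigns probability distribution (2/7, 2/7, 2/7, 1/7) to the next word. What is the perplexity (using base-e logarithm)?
3.8643

Perplexity is e^H (or exp(H) for natural log).

First, H = -Σ p log p = 1.3518 nats
Perplexity = e^1.3518 = 3.8643

Interpretation: The model's uncertainty is equivalent to choosing uniformly among 3.9 options.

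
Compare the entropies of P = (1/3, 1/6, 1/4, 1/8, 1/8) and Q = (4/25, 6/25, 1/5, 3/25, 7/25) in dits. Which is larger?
Q

Computing entropies in dits:
H(P) = 0.6650
H(Q) = 0.6812

Distribution Q has higher entropy.

Intuition: The distribution closer to uniform (more spread out) has higher entropy.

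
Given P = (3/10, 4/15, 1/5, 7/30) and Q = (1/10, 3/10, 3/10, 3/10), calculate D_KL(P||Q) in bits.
0.2286 bits

KL divergence: D_KL(P||Q) = Σ p(x) log(p(x)/q(x))

Computing term by term:
  x=0: 3/10 × log_2[(3/10)/(1/10)] = 3/10 × 1.5850 = 0.4755
  x=1: 4/15 × log_2[(4/15)/(3/10)] = 4/15 × -0.1699 = -0.0453
  x=2: 1/5 × log_2[(1/5)/(3/10)] = 1/5 × -0.5850 = -0.1170
  x=3: 7/30 × log_2[(7/30)/(3/10)] = 7/30 × -0.3626 = -0.0846

D_KL(P||Q) = 0.2286 bits

Note: KL divergence is always non-negative and equals 0 iff P = Q.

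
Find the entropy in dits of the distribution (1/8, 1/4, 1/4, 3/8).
0.5737 dits

Shannon entropy is H(X) = -Σ p(x) log p(x).

For P = (1/8, 1/4, 1/4, 3/8):
H = -1/8 × log_10(1/8) -1/4 × log_10(1/4) -1/4 × log_10(1/4) -3/8 × log_10(3/8)
H = 0.5737 dits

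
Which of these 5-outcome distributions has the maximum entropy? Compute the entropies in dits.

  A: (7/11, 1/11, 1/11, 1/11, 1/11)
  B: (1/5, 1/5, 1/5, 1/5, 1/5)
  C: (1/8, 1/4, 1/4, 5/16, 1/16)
B

For a discrete distribution over n outcomes, entropy is maximized by the uniform distribution.

Computing entropies:
H(A) = 0.5036 dits
H(B) = 0.6990 dits
H(C) = 0.6470 dits

The uniform distribution (where all probabilities equal 1/5) achieves the maximum entropy of log_10(5) = 0.6990 dits.

Distribution B has the highest entropy.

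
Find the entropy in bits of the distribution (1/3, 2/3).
0.9183 bits

Shannon entropy is H(X) = -Σ p(x) log p(x).

For P = (1/3, 2/3):
H = -1/3 × log_2(1/3) -2/3 × log_2(2/3)
H = 0.9183 bits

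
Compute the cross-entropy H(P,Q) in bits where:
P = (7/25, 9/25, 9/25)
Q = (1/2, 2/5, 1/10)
1.9518 bits

Cross-entropy: H(P,Q) = -Σ p(x) log q(x)

Alternatively: H(P,Q) = H(P) + D_KL(P||Q)
H(P) = 1.5755 bits
D_KL(P||Q) = 0.3763 bits

H(P,Q) = 1.5755 + 0.3763 = 1.9518 bits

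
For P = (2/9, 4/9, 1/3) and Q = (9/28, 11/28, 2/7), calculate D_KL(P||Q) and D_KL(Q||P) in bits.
D_KL(P||Q) = 0.0349, D_KL(Q||P) = 0.0377

KL divergence is not symmetric: D_KL(P||Q) ≠ D_KL(Q||P) in general.

D_KL(P||Q) = 0.0349 bits
D_KL(Q||P) = 0.0377 bits

No, they are not equal!

This asymmetry is why KL divergence is not a true distance metric.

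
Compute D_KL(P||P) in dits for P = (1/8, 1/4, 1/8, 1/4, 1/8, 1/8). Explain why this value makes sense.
0.0000 dits

KL divergence satisfies the Gibbs inequality: D_KL(P||Q) ≥ 0 for all distributions P, Q.

D_KL(P||Q) = Σ p(x) log(p(x)/q(x))
Each term is p(x) × log_10(p(x)/p(x)) = p(x) × log_10(1) = 0, so the sum is 0.
D_KL(P||Q) = 0.0000 dits

When P = Q, the KL divergence is exactly 0, as there is no 'divergence' between identical distributions.

This non-negativity is a fundamental property: relative entropy cannot be negative because it measures how different Q is from P.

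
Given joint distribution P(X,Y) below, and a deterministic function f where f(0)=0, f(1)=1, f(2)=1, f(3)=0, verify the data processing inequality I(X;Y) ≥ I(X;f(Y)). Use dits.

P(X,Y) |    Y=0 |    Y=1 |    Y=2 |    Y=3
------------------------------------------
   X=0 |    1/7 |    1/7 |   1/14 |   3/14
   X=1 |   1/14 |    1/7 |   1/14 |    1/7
I(X;Y) = 0.0039, I(X;f(Y)) = 0.0034, inequality holds: 0.0039 ≥ 0.0034

Data Processing Inequality: For any Markov chain X → Y → Z, we have I(X;Y) ≥ I(X;Z).

Here Z = f(Y) is a deterministic function of Y, forming X → Y → Z.

Original I(X;Y) = 0.0039 dits

After applying f:
P(X,Z) where Z=f(Y):
- P(X,Z=0) = P(X,Y=0) + P(X,Y=3)
- P(X,Z=1) = P(X,Y=1) + P(X,Y=2)

I(X;Z) = I(X;f(Y)) = 0.0034 dits

Verification: 0.0039 ≥ 0.0034 ✓

Information cannot be created by processing; the function f can only lose information about X.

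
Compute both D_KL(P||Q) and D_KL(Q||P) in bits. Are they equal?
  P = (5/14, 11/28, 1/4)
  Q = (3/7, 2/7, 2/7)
D_KL(P||Q) = 0.0384, D_KL(Q||P) = 0.0365

KL divergence is not symmetric: D_KL(P||Q) ≠ D_KL(Q||P) in general.

D_KL(P||Q) = 0.0384 bits
D_KL(Q||P) = 0.0365 bits

No, they are not equal!

This asymmetry is why KL divergence is not a true distance metric.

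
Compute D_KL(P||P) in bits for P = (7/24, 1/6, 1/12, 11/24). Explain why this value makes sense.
0.0000 bits

KL divergence satisfies the Gibbs inequality: D_KL(P||Q) ≥ 0 for all distributions P, Q.

D_KL(P||Q) = Σ p(x) log(p(x)/q(x))
Each term is p(x) × log_2(p(x)/p(x)) = p(x) × log_2(1) = 0, so the sum is 0.
D_KL(P||Q) = 0.0000 bits

When P = Q, the KL divergence is exactly 0, as there is no 'divergence' between identical distributions.

This non-negativity is a fundamental property: relative entropy cannot be negative because it measures how different Q is from P.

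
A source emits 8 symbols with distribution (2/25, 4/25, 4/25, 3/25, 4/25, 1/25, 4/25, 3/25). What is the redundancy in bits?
0.0965 bits

Redundancy measures how far a source is from maximum entropy:
R = H_max - H(X)

Maximum entropy for 8 symbols: H_max = log_2(8) = 3.0000 bits
Actual entropy: H(X) = 2.9035 bits
Redundancy: R = 3.0000 - 2.9035 = 0.0965 bits

This redundancy represents potential for compression: the source could be compressed by 0.0965 bits per symbol.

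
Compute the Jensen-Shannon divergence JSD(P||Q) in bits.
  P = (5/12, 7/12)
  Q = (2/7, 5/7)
0.0136 bits

Jensen-Shannon divergence is:
JSD(P||Q) = 0.5 × D_KL(P||M) + 0.5 × D_KL(Q||M)
where M = 0.5 × (P + Q) is the mixture distribution.

M = 0.5 × (5/12, 7/12) + 0.5 × (2/7, 5/7) = (0.35119, 0.64881)

D_KL(P||M) = 0.0132 bits
D_KL(Q||M) = 0.0140 bits

JSD(P||Q) = 0.5 × 0.0132 + 0.5 × 0.0140 = 0.0136 bits

Unlike KL divergence, JSD is symmetric and bounded: 0 ≤ JSD ≤ log(2).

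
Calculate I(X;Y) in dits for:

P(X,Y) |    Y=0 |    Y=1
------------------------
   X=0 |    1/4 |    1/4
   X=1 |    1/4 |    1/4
0.0000 dits

Mutual information: I(X;Y) = H(X) + H(Y) - H(X,Y)

Marginals:
P(X) = (1/2, 1/2), H(X) = 0.3010 dits
P(Y) = (1/2, 1/2), H(Y) = 0.3010 dits

Joint entropy: H(X,Y) = 0.6021 dits

I(X;Y) = 0.3010 + 0.3010 - 0.6021 = 0.0000 dits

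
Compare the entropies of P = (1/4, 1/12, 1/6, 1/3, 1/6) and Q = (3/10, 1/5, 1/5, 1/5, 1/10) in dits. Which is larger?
Q

Computing entropies in dits:
H(P) = 0.6589
H(Q) = 0.6762

Distribution Q has higher entropy.

Intuition: The distribution closer to uniform (more spread out) has higher entropy.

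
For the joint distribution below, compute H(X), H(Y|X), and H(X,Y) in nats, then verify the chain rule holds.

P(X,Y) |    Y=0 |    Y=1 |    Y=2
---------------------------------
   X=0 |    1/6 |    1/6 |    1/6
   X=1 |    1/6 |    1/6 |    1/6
H(X,Y) = 1.7918, H(X) = 0.6931, H(Y|X) = 1.0986 (all in nats)

Chain rule: H(X,Y) = H(X) + H(Y|X)

Left side — joint entropy directly:
H(X,Y) = -Σ p(x,y) log p(x,y) = 1.7918 nats

Right side — compute H(Y|X) from the conditional distributions:
P(X) = (1/2, 1/2), so H(X) = 0.6931 nats
H(Y|X) = Σ_x P(X=x) · H(Y|X=x):
  P(Y|X=0) = (1/3, 1/3, 1/3), H(Y|X=0) = 1.0986, weight P(X=0) = 1/2
  P(Y|X=1) = (1/3, 1/3, 1/3), H(Y|X=1) = 1.0986, weight P(X=1) = 1/2
H(Y|X) = 1.0986 nats

H(X) + H(Y|X) = 0.6931 + 1.0986 = 1.7918 nats

Both sides equal 1.7918 nats. ✓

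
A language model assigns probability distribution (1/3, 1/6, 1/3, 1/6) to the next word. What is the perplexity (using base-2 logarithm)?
3.7798

Perplexity is 2^H (or exp(H) for natural log).

First, H = -Σ p log p = 1.9183 bits
Perplexity = 2^1.9183 = 3.7798

Interpretation: The model's uncertainty is equivalent to choosing uniformly among 3.8 options.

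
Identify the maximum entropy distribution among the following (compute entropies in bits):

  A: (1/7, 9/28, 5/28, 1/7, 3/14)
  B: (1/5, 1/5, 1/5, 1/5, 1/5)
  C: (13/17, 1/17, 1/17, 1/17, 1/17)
B

For a discrete distribution over n outcomes, entropy is maximized by the uniform distribution.

Computing entropies:
H(A) = 2.2485 bits
H(B) = 2.3219 bits
H(C) = 1.2577 bits

The uniform distribution (where all probabilities equal 1/5) achieves the maximum entropy of log_2(5) = 2.3219 bits.

Distribution B has the highest entropy.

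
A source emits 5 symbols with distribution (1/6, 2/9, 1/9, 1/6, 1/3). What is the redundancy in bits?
0.0975 bits

Redundancy measures how far a source is from maximum entropy:
R = H_max - H(X)

Maximum entropy for 5 symbols: H_max = log_2(5) = 2.3219 bits
Actual entropy: H(X) = 2.2244 bits
Redundancy: R = 2.3219 - 2.2244 = 0.0975 bits

This redundancy represents potential for compression: the source could be compressed by 0.0975 bits per symbol.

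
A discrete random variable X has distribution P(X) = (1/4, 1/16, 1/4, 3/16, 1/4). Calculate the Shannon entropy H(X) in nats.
1.5269 nats

Shannon entropy is H(X) = -Σ p(x) log p(x).

For P = (1/4, 1/16, 1/4, 3/16, 1/4):
H = -1/4 × log_e(1/4) -1/16 × log_e(1/16) -1/4 × log_e(1/4) -3/16 × log_e(3/16) -1/4 × log_e(1/4)
H = 1.5269 nats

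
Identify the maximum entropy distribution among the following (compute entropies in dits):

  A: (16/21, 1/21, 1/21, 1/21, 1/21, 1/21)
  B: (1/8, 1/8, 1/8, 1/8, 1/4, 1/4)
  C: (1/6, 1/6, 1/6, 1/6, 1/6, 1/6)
C

For a discrete distribution over n outcomes, entropy is maximized by the uniform distribution.

Computing entropies:
H(A) = 0.4048 dits
H(B) = 0.7526 dits
H(C) = 0.7782 dits

The uniform distribution (where all probabilities equal 1/6) achieves the maximum entropy of log_10(6) = 0.7782 dits.

Distribution C has the highest entropy.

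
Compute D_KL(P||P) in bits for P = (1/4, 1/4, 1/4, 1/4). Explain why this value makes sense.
0.0000 bits

KL divergence satisfies the Gibbs inequality: D_KL(P||Q) ≥ 0 for all distributions P, Q.

D_KL(P||Q) = Σ p(x) log(p(x)/q(x))
Each term is p(x) × log_2(p(x)/p(x)) = p(x) × log_2(1) = 0, so the sum is 0.
D_KL(P||Q) = 0.0000 bits

When P = Q, the KL divergence is exactly 0, as there is no 'divergence' between identical distributions.

This non-negativity is a fundamental property: relative entropy cannot be negative because it measures how different Q is from P.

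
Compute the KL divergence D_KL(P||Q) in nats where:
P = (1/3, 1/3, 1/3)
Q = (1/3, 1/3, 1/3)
0.0000 nats

KL divergence: D_KL(P||Q) = Σ p(x) log(p(x)/q(x))

Computing term by term:
  x=0: 1/3 × log_e[(1/3)/(1/3)] = 1/3 × 0.0000 = 0.0000
  x=1: 1/3 × log_e[(1/3)/(1/3)] = 1/3 × 0.0000 = 0.0000
  x=2: 1/3 × log_e[(1/3)/(1/3)] = 1/3 × 0.0000 = 0.0000

D_KL(P||Q) = 0.0000 nats

Note: KL divergence is always non-negative and equals 0 iff P = Q.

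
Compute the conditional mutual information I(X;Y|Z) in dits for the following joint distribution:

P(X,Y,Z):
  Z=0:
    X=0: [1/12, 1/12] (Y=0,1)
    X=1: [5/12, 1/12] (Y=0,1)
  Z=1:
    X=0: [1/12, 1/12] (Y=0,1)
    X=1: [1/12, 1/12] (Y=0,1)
0.0148 dits

Conditional mutual information: I(X;Y|Z) = H(X|Z) + H(Y|Z) - H(X,Y|Z)

H(Z) = 0.2764
H(X,Z) = 0.5396 → H(X|Z) = 0.2632
H(Y,Z) = 0.5396 → H(Y|Z) = 0.2632
H(X,Y,Z) = 0.7879 → H(X,Y|Z) = 0.5115

I(X;Y|Z) = 0.2632 + 0.2632 - 0.5115 = 0.0148 dits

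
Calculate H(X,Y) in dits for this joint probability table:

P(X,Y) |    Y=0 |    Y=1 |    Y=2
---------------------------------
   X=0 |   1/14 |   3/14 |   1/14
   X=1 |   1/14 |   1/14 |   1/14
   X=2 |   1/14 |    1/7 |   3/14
0.8986 dits

Joint entropy is H(X,Y) = -Σ_{x,y} p(x,y) log p(x,y).

Summing over all non-zero entries:
H(X,Y) = -[1/14·log_10(1/14) + 3/14·log_10(3/14) + 1/14·log_10(1/14) + 1/14·log_10(1/14) + 1/14·log_10(1/14) + 1/14·log_10(1/14) + 1/14·log_10(1/14) + 1/7·log_10(1/7) + 3/14·log_10(3/14)]
H(X,Y) = 0.8986 dits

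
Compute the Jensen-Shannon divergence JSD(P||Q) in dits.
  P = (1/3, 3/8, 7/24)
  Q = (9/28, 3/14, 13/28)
0.0092 dits

Jensen-Shannon divergence is:
JSD(P||Q) = 0.5 × D_KL(P||M) + 0.5 × D_KL(Q||M)
where M = 0.5 × (P + Q) is the mixture distribution.

M = 0.5 × (1/3, 3/8, 7/24) + 0.5 × (9/28, 3/14, 13/28) = (0.327381, 0.294643, 0.377976)

D_KL(P||M) = 0.0090 dits
D_KL(Q||M) = 0.0093 dits

JSD(P||Q) = 0.5 × 0.0090 + 0.5 × 0.0093 = 0.0092 dits

Unlike KL divergence, JSD is symmetric and bounded: 0 ≤ JSD ≤ log(2).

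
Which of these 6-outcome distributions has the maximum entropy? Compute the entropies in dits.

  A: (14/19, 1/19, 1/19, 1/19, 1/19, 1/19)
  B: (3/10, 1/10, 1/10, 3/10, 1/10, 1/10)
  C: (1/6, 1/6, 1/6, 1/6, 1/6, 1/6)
C

For a discrete distribution over n outcomes, entropy is maximized by the uniform distribution.

Computing entropies:
H(A) = 0.4342 dits
H(B) = 0.7137 dits
H(C) = 0.7782 dits

The uniform distribution (where all probabilities equal 1/6) achieves the maximum entropy of log_10(6) = 0.7782 dits.

Distribution C has the highest entropy.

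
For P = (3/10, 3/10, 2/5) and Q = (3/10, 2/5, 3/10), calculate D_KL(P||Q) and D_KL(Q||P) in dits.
D_KL(P||Q) = 0.0125, D_KL(Q||P) = 0.0125

KL divergence is not symmetric: D_KL(P||Q) ≠ D_KL(Q||P) in general.

D_KL(P||Q) = 0.0125 dits
D_KL(Q||P) = 0.0125 dits

In this case they happen to be equal (to 4 decimal places).

This asymmetry is why KL divergence is not a true distance metric.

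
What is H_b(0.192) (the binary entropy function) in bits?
0.7056 bits

The binary entropy function is:
H(p) = -p log(p) - (1-p) log(1-p)

H(0.192) = -0.192 × log_2(0.192) - 0.808 × log_2(0.808)
H(0.192) = 0.7056 bits

Note: Binary entropy is maximized at p=0.5 (H=1 bit) and minimized at p=0 or p=1 (H=0).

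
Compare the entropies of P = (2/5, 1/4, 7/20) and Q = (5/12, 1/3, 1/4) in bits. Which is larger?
P

Computing entropies in bits:
H(P) = 1.5589
H(Q) = 1.5546

Distribution P has higher entropy.

Intuition: The distribution closer to uniform (more spread out) has higher entropy.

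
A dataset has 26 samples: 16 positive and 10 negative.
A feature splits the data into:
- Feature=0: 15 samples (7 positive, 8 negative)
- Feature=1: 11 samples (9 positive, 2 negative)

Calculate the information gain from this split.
0.0968 bits

Information Gain = H(Y) - H(Y|Feature)

Before split:
P(positive) = 16/26 = 0.6154
H(Y) = 0.9612 bits

After split:
Feature=0: H = 0.9968 bits (weight = 15/26)
Feature=1: H = 0.6840 bits (weight = 11/26)
H(Y|Feature) = (15/26)×0.9968 + (11/26)×0.6840 = 0.8645 bits

Information Gain = 0.9612 - 0.8645 = 0.0968 bits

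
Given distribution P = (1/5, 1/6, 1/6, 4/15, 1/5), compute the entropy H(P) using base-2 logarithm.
2.2989 bits

Shannon entropy is H(X) = -Σ p(x) log p(x).

For P = (1/5, 1/6, 1/6, 4/15, 1/5):
H = -1/5 × log_2(1/5) -1/6 × log_2(1/6) -1/6 × log_2(1/6) -4/15 × log_2(4/15) -1/5 × log_2(1/5)
H = 2.2989 bits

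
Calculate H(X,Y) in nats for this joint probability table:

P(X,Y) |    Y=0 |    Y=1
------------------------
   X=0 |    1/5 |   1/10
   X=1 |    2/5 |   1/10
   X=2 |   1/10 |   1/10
1.6094 nats

Joint entropy is H(X,Y) = -Σ_{x,y} p(x,y) log p(x,y).

Summing over all non-zero entries:
H(X,Y) = -[1/5·log_e(1/5) + 1/10·log_e(1/10) + 2/5·log_e(2/5) + 1/10·log_e(1/10) + 1/10·log_e(1/10) + 1/10·log_e(1/10)]
H(X,Y) = 1.6094 nats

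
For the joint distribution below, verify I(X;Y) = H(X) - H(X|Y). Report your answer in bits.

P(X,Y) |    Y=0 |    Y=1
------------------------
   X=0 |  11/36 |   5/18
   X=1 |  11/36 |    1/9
I(X;Y) = 0.0331 bits

Mutual information has multiple equivalent forms:
- I(X;Y) = H(X) - H(X|Y)
- I(X;Y) = H(Y) - H(Y|X)
- I(X;Y) = H(X) + H(Y) - H(X,Y)

Computing all quantities:
H(X) = 0.9799, H(Y) = 0.9641, H(X,Y) = 1.9108
H(X|Y) = 0.9468, H(Y|X) = 0.9310

Verification:
H(X) - H(X|Y) = 0.9799 - 0.9468 = 0.0331
H(Y) - H(Y|X) = 0.9641 - 0.9310 = 0.0331
H(X) + H(Y) - H(X,Y) = 0.9799 + 0.9641 - 1.9108 = 0.0331

All forms give I(X;Y) = 0.0331 bits. ✓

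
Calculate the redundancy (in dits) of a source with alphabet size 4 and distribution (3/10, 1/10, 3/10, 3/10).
0.0315 dits

Redundancy measures how far a source is from maximum entropy:
R = H_max - H(X)

Maximum entropy for 4 symbols: H_max = log_10(4) = 0.6021 dits
Actual entropy: H(X) = 0.5706 dits
Redundancy: R = 0.6021 - 0.5706 = 0.0315 dits

This redundancy represents potential for compression: the source could be compressed by 0.0315 dits per symbol.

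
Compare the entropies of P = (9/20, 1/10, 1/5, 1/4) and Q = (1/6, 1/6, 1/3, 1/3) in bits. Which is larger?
Q

Computing entropies in bits:
H(P) = 1.8150
H(Q) = 1.9183

Distribution Q has higher entropy.

Intuition: The distribution closer to uniform (more spread out) has higher entropy.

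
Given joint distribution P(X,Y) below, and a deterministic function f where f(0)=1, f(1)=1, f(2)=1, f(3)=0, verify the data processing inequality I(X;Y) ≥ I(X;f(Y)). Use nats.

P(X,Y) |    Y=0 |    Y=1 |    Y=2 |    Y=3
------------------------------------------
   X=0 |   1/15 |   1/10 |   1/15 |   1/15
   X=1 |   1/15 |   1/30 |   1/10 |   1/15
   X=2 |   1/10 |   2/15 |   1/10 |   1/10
I(X;Y) = 0.0241, I(X;f(Y)) = 0.0003, inequality holds: 0.0241 ≥ 0.0003

Data Processing Inequality: For any Markov chain X → Y → Z, we have I(X;Y) ≥ I(X;Z).

Here Z = f(Y) is a deterministic function of Y, forming X → Y → Z.

Original I(X;Y) = 0.0241 nats

After applying f:
P(X,Z) where Z=f(Y):
- P(X,Z=0) = P(X,Y=3)
- P(X,Z=1) = P(X,Y=0) + P(X,Y=1) + P(X,Y=2)

I(X;Z) = I(X;f(Y)) = 0.0003 nats

Verification: 0.0241 ≥ 0.0003 ✓

Information cannot be created by processing; the function f can only lose information about X.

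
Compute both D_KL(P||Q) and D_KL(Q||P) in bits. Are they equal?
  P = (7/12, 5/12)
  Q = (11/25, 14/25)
D_KL(P||Q) = 0.0596, D_KL(Q||P) = 0.0599

KL divergence is not symmetric: D_KL(P||Q) ≠ D_KL(Q||P) in general.

D_KL(P||Q) = 0.0596 bits
D_KL(Q||P) = 0.0599 bits

No, they are not equal!

This asymmetry is why KL divergence is not a true distance metric.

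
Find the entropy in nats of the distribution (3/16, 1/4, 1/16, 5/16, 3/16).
1.5111 nats

Shannon entropy is H(X) = -Σ p(x) log p(x).

For P = (3/16, 1/4, 1/16, 5/16, 3/16):
H = -3/16 × log_e(3/16) -1/4 × log_e(1/4) -1/16 × log_e(1/16) -5/16 × log_e(5/16) -3/16 × log_e(3/16)
H = 1.5111 nats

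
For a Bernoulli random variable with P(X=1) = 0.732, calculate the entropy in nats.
0.5813 nats

The binary entropy function is:
H(p) = -p log(p) - (1-p) log(1-p)

H(0.732) = -0.732 × log_e(0.732) - 0.268 × log_e(0.268)
H(0.732) = 0.5813 nats

Note: Binary entropy is maximized at p=0.5 (H=1 bit) and minimized at p=0 or p=1 (H=0).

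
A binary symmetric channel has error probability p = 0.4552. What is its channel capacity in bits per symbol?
0.0058 bits

For a binary symmetric channel (BSC) with error probability p:
Capacity C = 1 - H(p) bits per symbol

where H(p) = -p log₂(p) - (1-p) log₂(1-p) is the binary entropy function.

H(0.4552) = 0.9942 bits
C = 1 - 0.9942 = 0.0058 bits per symbol

This means we can reliably transmit up to 0.0058 bits of information per channel use.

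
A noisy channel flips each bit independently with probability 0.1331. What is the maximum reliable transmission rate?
0.4341 bits

For a binary symmetric channel (BSC) with error probability p:
Capacity C = 1 - H(p) bits per symbol

where H(p) = -p log₂(p) - (1-p) log₂(1-p) is the binary entropy function.

H(0.1331) = 0.5659 bits
C = 1 - 0.5659 = 0.4341 bits per symbol

This means we can reliably transmit up to 0.4341 bits of information per channel use.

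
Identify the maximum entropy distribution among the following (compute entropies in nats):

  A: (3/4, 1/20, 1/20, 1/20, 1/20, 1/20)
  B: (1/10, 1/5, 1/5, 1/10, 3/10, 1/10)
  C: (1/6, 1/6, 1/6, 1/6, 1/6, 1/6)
C

For a discrete distribution over n outcomes, entropy is maximized by the uniform distribution.

Computing entropies:
H(A) = 0.9647 nats
H(B) = 1.6957 nats
H(C) = 1.7918 nats

The uniform distribution (where all probabilities equal 1/6) achieves the maximum entropy of log_e(6) = 1.7918 nats.

Distribution C has the highest entropy.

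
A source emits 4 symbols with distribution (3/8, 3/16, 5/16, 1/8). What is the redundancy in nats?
0.0812 nats

Redundancy measures how far a source is from maximum entropy:
R = H_max - H(X)

Maximum entropy for 4 symbols: H_max = log_e(4) = 1.3863 nats
Actual entropy: H(X) = 1.3051 nats
Redundancy: R = 1.3863 - 1.3051 = 0.0812 nats

This redundancy represents potential for compression: the source could be compressed by 0.0812 nats per symbol.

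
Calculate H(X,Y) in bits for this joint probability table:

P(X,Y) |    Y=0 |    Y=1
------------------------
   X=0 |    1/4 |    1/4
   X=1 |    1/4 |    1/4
2.0000 bits

Joint entropy is H(X,Y) = -Σ_{x,y} p(x,y) log p(x,y).

Summing over all non-zero entries:
H(X,Y) = -[1/4·log_2(1/4) + 1/4·log_2(1/4) + 1/4·log_2(1/4) + 1/4·log_2(1/4)]
H(X,Y) = 2.0000 bits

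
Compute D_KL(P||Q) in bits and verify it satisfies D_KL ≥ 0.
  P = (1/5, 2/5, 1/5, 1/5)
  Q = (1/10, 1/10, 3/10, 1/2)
0.6186 bits

KL divergence satisfies the Gibbs inequality: D_KL(P||Q) ≥ 0 for all distributions P, Q.

D_KL(P||Q) = Σ p(x) log(p(x)/q(x))
Term by term:
  x=0: 1/5 × log_2[(1/5)/(1/10)] = 0.2000
  x=1: 2/5 × log_2[(2/5)/(1/10)] = 0.8000
  x=2: 1/5 × log_2[(1/5)/(3/10)] = -0.1170
  x=3: 1/5 × log_2[(1/5)/(1/2)] = -0.2644
D_KL(P||Q) = 0.6186 bits

D_KL(P||Q) = 0.6186 ≥ 0 ✓

This non-negativity is a fundamental property: relative entropy cannot be negative because it measures how different Q is from P.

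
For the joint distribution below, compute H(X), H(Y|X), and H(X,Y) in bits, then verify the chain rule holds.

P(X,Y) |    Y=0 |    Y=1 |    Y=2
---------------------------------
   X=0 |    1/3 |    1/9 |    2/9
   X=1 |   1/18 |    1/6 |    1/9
H(X,Y) = 2.3774, H(X) = 0.9183, H(Y|X) = 1.4591 (all in bits)

Chain rule: H(X,Y) = H(X) + H(Y|X)

Left side — joint entropy directly:
H(X,Y) = -Σ p(x,y) log p(x,y) = 2.3774 bits

Right side — compute H(Y|X) from the conditional distributions:
P(X) = (2/3, 1/3), so H(X) = 0.9183 bits
H(Y|X) = Σ_x P(X=x) · H(Y|X=x):
  P(Y|X=0) = (1/2, 1/6, 1/3), H(Y|X=0) = 1.4591, weight P(X=0) = 2/3
  P(Y|X=1) = (1/6, 1/2, 1/3), H(Y|X=1) = 1.4591, weight P(X=1) = 1/3
H(Y|X) = 1.4591 bits

H(X) + H(Y|X) = 0.9183 + 1.4591 = 2.3774 bits

Both sides equal 2.3774 bits. ✓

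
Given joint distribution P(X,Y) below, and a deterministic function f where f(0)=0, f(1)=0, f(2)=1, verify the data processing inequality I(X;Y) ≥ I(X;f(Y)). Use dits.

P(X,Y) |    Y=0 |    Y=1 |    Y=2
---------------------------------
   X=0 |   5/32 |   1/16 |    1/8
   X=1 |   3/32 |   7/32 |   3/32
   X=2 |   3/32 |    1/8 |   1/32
I(X;Y) = 0.0302, I(X;f(Y)) = 0.0101, inequality holds: 0.0302 ≥ 0.0101

Data Processing Inequality: For any Markov chain X → Y → Z, we have I(X;Y) ≥ I(X;Z).

Here Z = f(Y) is a deterministic function of Y, forming X → Y → Z.

Original I(X;Y) = 0.0302 dits

After applying f:
P(X,Z) where Z=f(Y):
- P(X,Z=0) = P(X,Y=0) + P(X,Y=1)
- P(X,Z=1) = P(X,Y=2)

I(X;Z) = I(X;f(Y)) = 0.0101 dits

Verification: 0.0302 ≥ 0.0101 ✓

Information cannot be created by processing; the function f can only lose information about X.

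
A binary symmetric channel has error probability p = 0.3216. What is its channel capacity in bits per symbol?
0.0939 bits

For a binary symmetric channel (BSC) with error probability p:
Capacity C = 1 - H(p) bits per symbol

where H(p) = -p log₂(p) - (1-p) log₂(1-p) is the binary entropy function.

H(0.3216) = 0.9061 bits
C = 1 - 0.9061 = 0.0939 bits per symbol

This means we can reliably transmit up to 0.0939 bits of information per channel use.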